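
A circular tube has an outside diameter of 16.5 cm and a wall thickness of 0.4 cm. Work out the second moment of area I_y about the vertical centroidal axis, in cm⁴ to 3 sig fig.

I_y ≈ 656 cm⁴

Break the section into simple shapes (no overlaps), measuring from the bottom-left corner of the bounding box.
Outer circle: ⌀16.5, A = 213.82 cm², x = 8.25 cm, Ī = 3638.4 cm⁴.
Bore (subtracted): ⌀15.7, A = 193.59 cm², x = 8.25 cm, Ī = 2982.4 cm⁴.
By symmetry the centroid is at mid-width, x̄ = 8.25 cm.
All pieces are centred on the vertical centroidal axis, so I = ΣĪ (holes subtracted) = 655.94 cm⁴.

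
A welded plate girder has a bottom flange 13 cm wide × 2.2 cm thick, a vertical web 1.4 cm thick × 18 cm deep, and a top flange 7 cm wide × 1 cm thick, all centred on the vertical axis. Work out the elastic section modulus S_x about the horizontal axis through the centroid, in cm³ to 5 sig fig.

S_x ≈ 251.04 cm³

Treat the section as a set of non-overlapping primitives; coordinates are from the bounding-box lower-left.
Bottom plate: 13 × 2.2, A = 28.6 cm², y = 1.1 cm, Ī = 11.53533 cm⁴.
Web plate: 1.4 × 18, A = 25.2 cm², y = 11.2 cm, Ī = 680.4 cm⁴.
Top plate: 7 × 1, A = 7 cm², y = 20.7 cm, Ī = 0.5833333 cm⁴.
Centroid: ȳ = ΣA·y / ΣA = 7.542763 cm.
Transfer each piece to the horizontal axis through the centroid using Ī + A·d² with d = y − 7.542763:
  bottom plate: d = -6.442763 cm → contributes +1198.698 cm⁴
  web plate: d = 3.657237 cm → contributes +1017.46 cm⁴
  top plate: d = 13.15724 cm → contributes +1212.374 cm⁴
Total I = 3428.531 cm⁴.
Extreme fibre distance c = 13.65724 cm; S = I/c = 251.0414 cm³.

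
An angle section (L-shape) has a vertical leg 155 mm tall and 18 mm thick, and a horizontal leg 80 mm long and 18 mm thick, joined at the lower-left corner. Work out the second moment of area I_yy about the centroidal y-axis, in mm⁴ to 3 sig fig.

Treat the section as a set of non-overlapping primitives; coordinates are from the bounding-box lower-left.
Vertical leg: 18 × 155, A = 2 790 mm², x = 9 mm, Ī = 75 330 mm⁴.
Horizontal leg (remainder): 62 × 18, A = 1 116 mm², x = 49 mm, Ī = 357 492 mm⁴.
Centroid: x̄ = ΣA·x / ΣA = 20.429 mm.
Transfer each piece to the centroidal y-axis using Ī + A·d² with d = x − 20.429:
  vertical leg: d = -11.429 mm → contributes +439 738 mm⁴
  horizontal leg (remainder): d = 28.571 mm → contributes +1 268 512 mm⁴
Total I = 1 708 251 mm⁴.

I_yy ≈ 1.71 × 10⁶ mm⁴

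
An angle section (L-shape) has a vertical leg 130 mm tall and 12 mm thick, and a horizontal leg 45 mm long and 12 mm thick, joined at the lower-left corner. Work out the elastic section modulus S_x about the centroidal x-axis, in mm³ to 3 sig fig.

S_x ≈ 4.29 × 10⁴ mm³

Decompose the section into non-overlapping parts with the origin at the bottom-left of its bounding rectangle.
Vertical leg: 12 × 130, A = 1 560 mm², y = 65 mm, Ī = 2 197 000 mm⁴.
Horizontal leg (remainder): 33 × 12, A = 396 mm², y = 6 mm, Ī = 4 752 mm⁴.
Centroid: ȳ = ΣA·y / ΣA = 53.055 mm.
Transfer each piece to the centroidal x-axis using Ī + A·d² with d = y − 53.055:
  vertical leg: d = 11.945 mm → contributes +2 419 578 mm⁴
  horizontal leg (remainder): d = -47.055 mm → contributes +881 573 mm⁴
Total I = 3 301 150 mm⁴.
Extreme fibre distance c = 76.945 mm; S = I/c = 42 903 mm³.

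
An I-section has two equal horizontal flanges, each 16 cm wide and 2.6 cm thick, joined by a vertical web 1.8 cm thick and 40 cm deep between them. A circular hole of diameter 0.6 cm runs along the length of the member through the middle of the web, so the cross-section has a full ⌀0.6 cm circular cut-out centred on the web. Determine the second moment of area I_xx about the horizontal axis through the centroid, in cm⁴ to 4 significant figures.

I_xx ≈ 4.739 × 10⁴ cm⁴

Decompose the section into non-overlapping parts with the origin at the bottom-left of its bounding rectangle.
Bottom flange: 16 × 2.6, A = 41.6 cm², y = 1.3 cm, Ī = 23.4347 cm⁴.
Web: 1.8 × 40, A = 72 cm², y = 22.6 cm, Ī = 9 600 cm⁴.
Top flange: 16 × 2.6, A = 41.6 cm², y = 43.9 cm, Ī = 23.4347 cm⁴.
Hole (subtracted): ⌀0.6, A = 0.282743 cm², y = 22.6 cm, Ī = 0.00636173 cm⁴.
By symmetry the centroid is at mid-height, ȳ = 22.6 cm.
Transfer each piece to the horizontal axis through the centroid using Ī + A·d² with d = y − 22.6:
  bottom flange: d = -21.3 cm → contributes +18896.9 cm⁴
  web: d = 0 cm → contributes +9 600 cm⁴
  top flange: d = 21.3 cm → contributes +18896.9 cm⁴
  hole: d = 0 cm → contributes −0.00636173 cm⁴
Total I = 47393.9 cm⁴.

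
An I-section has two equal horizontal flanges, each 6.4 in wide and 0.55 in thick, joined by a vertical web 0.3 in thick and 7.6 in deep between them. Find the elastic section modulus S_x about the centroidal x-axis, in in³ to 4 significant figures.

S_x ≈ 29.44 in³

Treat the section as a set of non-overlapping primitives; coordinates are from the bounding-box lower-left.
Bottom flange: 6.4 × 0.55, A = 3.52 in², y = 0.275 in, Ī = 0.0887333 in⁴.
Web: 0.3 × 7.6, A = 2.28 in², y = 4.35 in, Ī = 10.9744 in⁴.
Top flange: 6.4 × 0.55, A = 3.52 in², y = 8.425 in, Ī = 0.0887333 in⁴.
By symmetry the centroid is at mid-height, ȳ = 4.35 in.
Transfer each piece to the centroidal x-axis using Ī + A·d² with d = y − 4.35:
  bottom flange: d = -4.075 in → contributes +58.5405 in⁴
  web: d = 0 in → contributes +10.9744 in⁴
  top flange: d = 4.075 in → contributes +58.5405 in⁴
Total I = 128.055 in⁴.
Extreme fibre distance c = 4.35 in; S = I/c = 29.438 in³.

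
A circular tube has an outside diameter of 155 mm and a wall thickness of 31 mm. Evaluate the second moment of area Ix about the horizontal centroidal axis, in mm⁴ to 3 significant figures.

Ix ≈ 2.47 × 10⁷ mm⁴

Treat the section as a set of non-overlapping primitives; coordinates are from the bounding-box lower-left.
Outer circle: ⌀155, A = 18 869 mm², y = 77.5 mm, Ī = 28 333 269 mm⁴.
Bore (subtracted): ⌀93, A = 6792.9 mm², y = 77.5 mm, Ī = 3 671 992 mm⁴.
By symmetry the centroid is at mid-height, ȳ = 77.5 mm.
All pieces are centred on the horizontal centroidal axis, so I = ΣĪ (holes subtracted) = 24 661 278 mm⁴.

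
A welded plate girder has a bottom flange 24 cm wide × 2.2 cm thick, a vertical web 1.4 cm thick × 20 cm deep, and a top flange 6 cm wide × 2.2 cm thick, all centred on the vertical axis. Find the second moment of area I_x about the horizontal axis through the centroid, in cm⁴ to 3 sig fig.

Decompose the section into non-overlapping parts with the origin at the bottom-left of its bounding rectangle.
Bottom plate: 24 × 2.2, A = 52.8 cm², y = 1.1 cm, Ī = 21.296 cm⁴.
Web plate: 1.4 × 20, A = 28 cm², y = 12.2 cm, Ī = 933.33 cm⁴.
Top plate: 6 × 2.2, A = 13.2 cm², y = 23.3 cm, Ī = 5.324 cm⁴.
Centroid: ȳ = ΣA·y / ΣA = 7.5238 cm.
Transfer each piece to the horizontal axis through the centroid using Ī + A·d² with d = y − 7.5238:
  bottom plate: d = -6.4238 cm → contributes +2200.1 cm⁴
  web plate: d = 4.6762 cm → contributes +1545.6 cm⁴
  top plate: d = 15.776 cm → contributes +3290.6 cm⁴
Total I = 7036.4 cm⁴.

I_x ≈ 7040 cm⁴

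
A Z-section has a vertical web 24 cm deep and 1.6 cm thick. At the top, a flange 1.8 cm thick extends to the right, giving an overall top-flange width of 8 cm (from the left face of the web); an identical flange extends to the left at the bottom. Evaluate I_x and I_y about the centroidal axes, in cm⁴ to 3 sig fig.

I_x ≈ 4690 cm⁴, I_y ≈ 455 cm⁴

Split into non-overlapping primitives; take the origin at the lower-left of the bounding box.
Web: 1.6 × 24, A = 38.4 cm², y = 12 cm, Ī = 1843.2 cm⁴.
Top flange (beyond web): 6.4 × 1.8, A = 11.52 cm², y = 23.1 cm, Ī = 3.1104 cm⁴.
Bottom flange (beyond web): 6.4 × 1.8, A = 11.52 cm², y = 0.9 cm, Ī = 3.1104 cm⁴.
Centroid: ȳ = ΣA·y / ΣA = 12 cm.
Transfer each piece to the centroidal x-axis using Ī + A·d² with d = y − 12:
  web: d = 0 cm → contributes +1843.2 cm⁴
  top flange (beyond web): d = 11.1 cm → contributes +1422.5 cm⁴
  bottom flange (beyond web): d = -11.1 cm → contributes +1422.5 cm⁴
Total I = 4688.2 cm⁴.
For the y-axis: x̄ = 7.2 cm.
Repeating about the centroidal y-axis gives I_y = 455.48 cm⁴.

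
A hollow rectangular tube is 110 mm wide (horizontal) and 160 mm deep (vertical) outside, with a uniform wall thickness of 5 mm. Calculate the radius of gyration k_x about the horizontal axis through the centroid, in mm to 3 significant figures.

Break the section into simple shapes (no overlaps), measuring from the bottom-left corner of the bounding box.
Outer rectangle: 110 × 160, A = 17 600 mm², y = 80 mm, Ī = 37 546 667 mm⁴.
Inner void (subtracted): 100 × 150, A = 15 000 mm², y = 80 mm, Ī = 28 125 000 mm⁴.
By symmetry the centroid is at mid-height, ȳ = 80 mm.
All pieces are centred on the horizontal axis through the centroid, so I = ΣĪ (holes subtracted) = 9 421 667 mm⁴.
Radius of gyration: k = √(I/A) = √(9 421 667 / 2 600) = 60.197 mm.

k_x ≈ 60.2 mm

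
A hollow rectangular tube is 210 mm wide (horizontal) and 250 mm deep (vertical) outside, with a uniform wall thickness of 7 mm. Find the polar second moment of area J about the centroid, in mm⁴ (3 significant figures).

J ≈ 1.04 × 10⁸ mm⁴

Treat the section as a set of non-overlapping primitives; coordinates are from the bounding-box lower-left.
Outer rectangle: 210 × 250, A = 52 500 mm², y = 125 mm, Ī = 273 437 500 mm⁴.
Inner void (subtracted): 196 × 236, A = 46 256 mm², y = 125 mm, Ī = 214 689 515 mm⁴.
By symmetry the centroid is at mid-height, ȳ = 125 mm.
All pieces are centred on the centroidal x-axis, so I = ΣĪ (holes subtracted) = 58 747 985 mm⁴.
Repeating about the centroidal y-axis gives I_y = 44 856 625 mm⁴.
Polar second moment: J = I_x + I_y = 103 604 611 mm⁴.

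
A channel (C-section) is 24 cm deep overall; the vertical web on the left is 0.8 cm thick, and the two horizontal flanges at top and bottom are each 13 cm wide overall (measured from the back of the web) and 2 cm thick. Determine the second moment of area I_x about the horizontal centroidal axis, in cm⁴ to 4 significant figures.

Treat the section as a set of non-overlapping primitives; coordinates are from the bounding-box lower-left.
Web: 0.8 × 24, A = 19.2 cm², y = 12 cm, Ī = 921.6 cm⁴.
Top flange (beyond web): 12.2 × 2, A = 24.4 cm², y = 23 cm, Ī = 8.13333 cm⁴.
Bottom flange (beyond web): 12.2 × 2, A = 24.4 cm², y = 1 cm, Ī = 8.13333 cm⁴.
By symmetry the centroid is at mid-height, ȳ = 12 cm.
Transfer each piece to the horizontal centroidal axis using Ī + A·d² with d = y − 12:
  web: d = 0 cm → contributes +921.6 cm⁴
  top flange (beyond web): d = 11 cm → contributes +2960.53 cm⁴
  bottom flange (beyond web): d = -11 cm → contributes +2960.53 cm⁴
Total I = 6842.67 cm⁴.

I_x ≈ 6843 cm⁴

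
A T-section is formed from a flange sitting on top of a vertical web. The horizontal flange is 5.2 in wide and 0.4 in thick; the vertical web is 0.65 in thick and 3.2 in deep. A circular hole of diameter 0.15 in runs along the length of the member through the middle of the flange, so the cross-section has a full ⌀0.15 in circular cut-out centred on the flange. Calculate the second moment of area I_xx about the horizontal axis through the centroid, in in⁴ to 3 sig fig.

I_xx ≈ 5.16 in⁴

Treat the section as a set of non-overlapping primitives; coordinates are from the bounding-box lower-left.
Flange: 5.2 × 0.4, A = 2.08 in², y = 3.4 in, Ī = 0.027733 in⁴.
Web: 0.65 × 3.2, A = 2.08 in², y = 1.6 in, Ī = 1.7749 in⁴.
Hole (subtracted): ⌀0.15, A = 0.017671 in², y = 3.4 in, Ī = 0.00002485 in⁴.
Centroid: ȳ = ΣA·y / ΣA = 2.4962 in.
Transfer each piece to the horizontal axis through the centroid using Ī + A·d² with d = y − 2.4962:
  flange: d = 0.90384 in → contributes +1.7269 in⁴
  web: d = -0.89616 in → contributes +3.4454 in⁴
  hole: d = 0.90384 in → contributes −0.014461 in⁴
Total I = 5.1579 in⁴.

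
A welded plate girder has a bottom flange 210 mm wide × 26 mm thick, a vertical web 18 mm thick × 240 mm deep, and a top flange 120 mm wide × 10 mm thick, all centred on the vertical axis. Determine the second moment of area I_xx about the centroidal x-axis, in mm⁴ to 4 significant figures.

I_xx ≈ 1.062 × 10⁸ mm⁴

Break the section into simple shapes (no overlaps), measuring from the bottom-left corner of the bounding box.
Bottom plate: 210 × 26, A = 5 460 mm², y = 13 mm, Ī = 307 580 mm⁴.
Web plate: 18 × 240, A = 4 320 mm², y = 146 mm, Ī = 20 736 000 mm⁴.
Top plate: 120 × 10, A = 1 200 mm², y = 271 mm, Ī = 10 000 mm⁴.
Centroid: ȳ = ΣA·y / ΣA = 93.5246 mm.
Transfer each piece to the centroidal x-axis using Ī + A·d² with d = y − 93.5246:
  bottom plate: d = -80.5246 mm → contributes +35 711 365 mm⁴
  web plate: d = 52.4754 mm → contributes +32 631 849 mm⁴
  top plate: d = 177.475 mm → contributes +37 807 025 mm⁴
Total I = 106 150 238 mm⁴.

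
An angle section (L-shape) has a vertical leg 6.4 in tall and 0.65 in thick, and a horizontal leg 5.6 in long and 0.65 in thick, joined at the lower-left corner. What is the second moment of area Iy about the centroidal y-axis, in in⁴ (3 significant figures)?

Iy ≈ 20.9 in⁴

Break the section into simple shapes (no overlaps), measuring from the bottom-left corner of the bounding box.
Vertical leg: 0.65 × 6.4, A = 4.16 in², x = 0.325 in, Ī = 0.14647 in⁴.
Horizontal leg (remainder): 4.95 × 0.65, A = 3.2175 in², x = 3.125 in, Ī = 6.5697 in⁴.
Centroid: x̄ = ΣA·x / ΣA = 1.5461 in.
Transfer each piece to the centroidal y-axis using Ī + A·d² with d = x − 1.5461:
  vertical leg: d = -1.2211 in → contributes +6.3498 in⁴
  horizontal leg (remainder): d = 1.5789 in → contributes +14.59 in⁴
Total I = 20.94 in⁴.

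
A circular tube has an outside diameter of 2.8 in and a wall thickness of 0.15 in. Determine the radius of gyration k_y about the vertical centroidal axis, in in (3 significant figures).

Split into non-overlapping primitives; take the origin at the lower-left of the bounding box.
Outer circle: ⌀2.8, A = 6.1575 in², x = 1.4 in, Ī = 3.0172 in⁴.
Bore (subtracted): ⌀2.5, A = 4.9087 in², x = 1.4 in, Ī = 1.9175 in⁴.
By symmetry the centroid is at mid-width, x̄ = 1.4 in.
All pieces are centred on the vertical centroidal axis, so I = ΣĪ (holes subtracted) = 1.0997 in⁴.
Radius of gyration: k = √(I/A) = √(1.0997 / 1.2488) = 0.93842 in.

k_y ≈ 0.938 in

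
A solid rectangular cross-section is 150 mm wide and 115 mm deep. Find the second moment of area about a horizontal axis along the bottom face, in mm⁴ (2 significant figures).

The section: 150 × 115, A = 17 250 mm², y = 57.5 mm, Ī = 19 010 938 mm⁴.
Transfer it to a horizontal axis along the bottom face using Ī + A·d² with d = y − 0:
  the section: d = 57.5 mm → contributes +76 043 750 mm⁴
Total I = 76 043 750 mm⁴.

I_base ≈ 7.6 × 10⁷ mm⁴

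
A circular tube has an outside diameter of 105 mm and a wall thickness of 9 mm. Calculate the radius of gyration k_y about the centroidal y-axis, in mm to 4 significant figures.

Treat the section as a set of non-overlapping primitives; coordinates are from the bounding-box lower-left.
Outer circle: ⌀105, A = 8659.01 mm², x = 52.5 mm, Ī = 5 966 602 mm⁴.
Bore (subtracted): ⌀87, A = 5944.68 mm², x = 52.5 mm, Ī = 2 812 205 mm⁴.
By symmetry the centroid is at mid-width, x̄ = 52.5 mm.
All pieces are centred on the centroidal y-axis, so I = ΣĪ (holes subtracted) = 3 154 398 mm⁴.
Radius of gyration: k = √(I/A) = √(3 154 398 / 2714.34) = 34.09 mm.

k_y ≈ 34.09 mm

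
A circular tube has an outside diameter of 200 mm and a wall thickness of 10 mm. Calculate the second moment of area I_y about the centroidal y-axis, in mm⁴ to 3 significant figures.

Break the section into simple shapes (no overlaps), measuring from the bottom-left corner of the bounding box.
Outer circle: ⌀200, A = 31 416 mm², x = 100 mm, Ī = 78 539 816 mm⁴.
Bore (subtracted): ⌀180, A = 25 447 mm², x = 100 mm, Ī = 51 529 974 mm⁴.
By symmetry the centroid is at mid-width, x̄ = 100 mm.
All pieces are centred on the centroidal y-axis, so I = ΣĪ (holes subtracted) = 27 009 843 mm⁴.

I_y ≈ 2.70 × 10⁷ mm⁴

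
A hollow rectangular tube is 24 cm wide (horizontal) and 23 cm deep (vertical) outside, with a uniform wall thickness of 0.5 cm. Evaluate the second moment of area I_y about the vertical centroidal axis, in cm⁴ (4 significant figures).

Treat the section as a set of non-overlapping primitives; coordinates are from the bounding-box lower-left.
Outer rectangle: 24 × 23, A = 552 cm², x = 12 cm, Ī = 26 496 cm⁴.
Inner void (subtracted): 23 × 22, A = 506 cm², x = 12 cm, Ī = 22306.2 cm⁴.
By symmetry the centroid is at mid-width, x̄ = 12 cm.
All pieces are centred on the vertical centroidal axis, so I = ΣĪ (holes subtracted) = 4189.83 cm⁴.

I_y ≈ 4190 cm⁴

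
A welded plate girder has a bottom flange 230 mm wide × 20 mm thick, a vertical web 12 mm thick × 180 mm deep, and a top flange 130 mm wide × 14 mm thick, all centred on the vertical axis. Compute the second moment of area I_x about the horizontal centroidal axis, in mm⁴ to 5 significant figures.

Decompose the section into non-overlapping parts with the origin at the bottom-left of its bounding rectangle.
Bottom plate: 230 × 20, A = 4 600 mm², y = 10 mm, Ī = 153333.3 mm⁴.
Web plate: 12 × 180, A = 2 160 mm², y = 110 mm, Ī = 5 832 000 mm⁴.
Top plate: 130 × 14, A = 1 820 mm², y = 207 mm, Ī = 29726.67 mm⁴.
Centroid: ȳ = ΣA·y / ΣA = 76.9627 mm.
Transfer each piece to the horizontal centroidal axis using Ī + A·d² with d = y − 76.9627:
  bottom plate: d = -66.9627 mm → contributes +20 779 750 mm⁴
  web plate: d = 33.0373 mm → contributes +8 189 560 mm⁴
  top plate: d = 130.0373 mm → contributes +30 805 378 mm⁴
Total I = 59 774 688 mm⁴.

I_x ≈ 5.9775 × 10⁷ mm⁴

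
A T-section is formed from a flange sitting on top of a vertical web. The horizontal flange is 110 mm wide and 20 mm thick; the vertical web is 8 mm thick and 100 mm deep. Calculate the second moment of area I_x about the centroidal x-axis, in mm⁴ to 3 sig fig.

Break the section into simple shapes (no overlaps), measuring from the bottom-left corner of the bounding box.
Flange: 110 × 20, A = 2 200 mm², y = 110 mm, Ī = 73 333 mm⁴.
Web: 8 × 100, A = 800 mm², y = 50 mm, Ī = 666 667 mm⁴.
Centroid: ȳ = ΣA·y / ΣA = 94 mm.
Transfer each piece to the centroidal x-axis using Ī + A·d² with d = y − 94:
  flange: d = 16 mm → contributes +636 533 mm⁴
  web: d = -44 mm → contributes +2 215 467 mm⁴
Total I = 2 852 000 mm⁴.

I_x ≈ 2.85 × 10⁶ mm⁴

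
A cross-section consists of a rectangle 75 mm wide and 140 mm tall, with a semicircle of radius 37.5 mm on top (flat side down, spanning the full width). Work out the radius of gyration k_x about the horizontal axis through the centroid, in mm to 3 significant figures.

k_x ≈ 49.3 mm

Treat the section as a set of non-overlapping primitives; coordinates are from the bounding-box lower-left.
Rectangular body: 75 × 140, A = 10 500 mm², y = 70 mm, Ī = 17 150 000 mm⁴.
Semicircular cap: semicircle r = 37.5, A = 2208.9 mm², y = 155.92 mm, Ī = 217 049 mm⁴.
Centroid: ȳ = ΣA·y / ΣA = 84.933 mm.
Transfer each piece to the horizontal axis through the centroid using Ī + A·d² with d = y − 84.933:
  rectangular body: d = -14.933 mm → contributes +19 491 418 mm⁴
  semicircular cap: d = 70.983 mm → contributes +11 346 810 mm⁴
Total I = 30 838 228 mm⁴.
Radius of gyration: k = √(I/A) = √(30 838 228 / 12 709) = 49.26 mm.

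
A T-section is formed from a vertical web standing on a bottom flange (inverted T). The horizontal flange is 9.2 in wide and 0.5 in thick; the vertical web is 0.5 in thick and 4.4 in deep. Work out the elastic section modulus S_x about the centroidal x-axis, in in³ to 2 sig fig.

S_x ≈ 3.3 in³

Decompose the section into non-overlapping parts with the origin at the bottom-left of its bounding rectangle.
Flange: 9.2 × 0.5, A = 4.6 in², y = 0.25 in, Ī = 0.09583 in⁴.
Web: 0.5 × 4.4, A = 2.2 in², y = 2.7 in, Ī = 3.549 in⁴.
Centroid: ȳ = ΣA·y / ΣA = 1.043 in.
Transfer each piece to the centroidal x-axis using Ī + A·d² with d = y − 1.043:
  flange: d = -0.7926 in → contributes +2.986 in⁴
  web: d = 1.657 in → contributes +9.592 in⁴
Total I = 12.58 in⁴.
Extreme fibre distance c = 3.857 in; S = I/c = 3.261 in³.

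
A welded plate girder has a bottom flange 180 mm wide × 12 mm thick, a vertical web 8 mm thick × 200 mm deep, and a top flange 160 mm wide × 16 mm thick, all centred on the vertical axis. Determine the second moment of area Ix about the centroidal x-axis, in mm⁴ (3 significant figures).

Ix ≈ 5.92 × 10⁷ mm⁴

Break the section into simple shapes (no overlaps), measuring from the bottom-left corner of the bounding box.
Bottom plate: 180 × 12, A = 2 160 mm², y = 6 mm, Ī = 25 920 mm⁴.
Web plate: 8 × 200, A = 1 600 mm², y = 112 mm, Ī = 5 333 333 mm⁴.
Top plate: 160 × 16, A = 2 560 mm², y = 220 mm, Ī = 54 613 mm⁴.
Centroid: ȳ = ΣA·y / ΣA = 119.52 mm.
Transfer each piece to the centroidal x-axis using Ī + A·d² with d = y − 119.52:
  bottom plate: d = -113.52 mm → contributes +27 860 891 mm⁴
  web plate: d = -7.519 mm → contributes +5 423 790 mm⁴
  top plate: d = 100.48 mm → contributes +25 901 484 mm⁴
Total I = 59 186 164 mm⁴.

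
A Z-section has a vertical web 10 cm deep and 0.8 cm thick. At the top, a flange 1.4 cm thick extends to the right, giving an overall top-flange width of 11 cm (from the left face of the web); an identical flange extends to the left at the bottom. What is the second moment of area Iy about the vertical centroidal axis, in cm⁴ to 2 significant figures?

Split into non-overlapping primitives; take the origin at the lower-left of the bounding box.
Web: 0.8 × 10, A = 8 cm², x = 10.6 cm, Ī = 0.4267 cm⁴.
Top flange (beyond web): 10.2 × 1.4, A = 14.28 cm², x = 16.1 cm, Ī = 123.8 cm⁴.
Bottom flange (beyond web): 10.2 × 1.4, A = 14.28 cm², x = 5.1 cm, Ī = 123.8 cm⁴.
Centroid: x̄ = ΣA·x / ΣA = 10.6 cm.
Transfer each piece to the vertical centroidal axis using Ī + A·d² with d = x − 10.6:
  web: d = 0 cm → contributes +0.4267 cm⁴
  top flange (beyond web): d = 5.5 cm → contributes +555.8 cm⁴
  bottom flange (beyond web): d = -5.5 cm → contributes +555.8 cm⁴
Total I = 1 112 cm⁴.

Iy ≈ 1100 cm⁴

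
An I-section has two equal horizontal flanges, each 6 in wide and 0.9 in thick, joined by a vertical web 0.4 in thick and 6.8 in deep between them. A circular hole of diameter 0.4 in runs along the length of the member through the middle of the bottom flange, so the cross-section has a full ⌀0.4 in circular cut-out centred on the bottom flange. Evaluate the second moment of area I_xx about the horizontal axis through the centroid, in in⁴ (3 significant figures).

Break the section into simple shapes (no overlaps), measuring from the bottom-left corner of the bounding box.
Bottom flange: 6 × 0.9, A = 5.4 in², y = 0.45 in, Ī = 0.3645 in⁴.
Web: 0.4 × 6.8, A = 2.72 in², y = 4.3 in, Ī = 10.481 in⁴.
Top flange: 6 × 0.9, A = 5.4 in², y = 8.15 in, Ī = 0.3645 in⁴.
Hole (subtracted): ⌀0.4, A = 0.12566 in², y = 0.45 in, Ī = 0.0012566 in⁴.
Centroid: ȳ = ΣA·y / ΣA = 4.3361 in.
Transfer each piece to the horizontal axis through the centroid using Ī + A·d² with d = y − 4.3361:
  bottom flange: d = -3.8861 in → contributes +81.915 in⁴
  web: d = -0.03612 in → contributes +10.485 in⁴
  top flange: d = 3.8139 in → contributes +78.911 in⁴
  hole: d = -3.8861 in → contributes −1.899 in⁴
Total I = 169.41 in⁴.

I_xx ≈ 169 in⁴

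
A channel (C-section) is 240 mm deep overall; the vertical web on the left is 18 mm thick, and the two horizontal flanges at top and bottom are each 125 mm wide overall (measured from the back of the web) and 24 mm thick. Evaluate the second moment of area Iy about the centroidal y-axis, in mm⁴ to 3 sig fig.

Treat the section as a set of non-overlapping primitives; coordinates are from the bounding-box lower-left.
Web: 18 × 240, A = 4 320 mm², x = 9 mm, Ī = 116 640 mm⁴.
Top flange (beyond web): 107 × 24, A = 2 568 mm², x = 71.5 mm, Ī = 2 450 086 mm⁴.
Bottom flange (beyond web): 107 × 24, A = 2 568 mm², x = 71.5 mm, Ī = 2 450 086 mm⁴.
Centroid: x̄ = ΣA·x / ΣA = 42.947 mm.
Transfer each piece to the centroidal y-axis using Ī + A·d² with d = x − 42.947:
  web: d = -33.947 mm → contributes +5 094 915 mm⁴
  top flange (beyond web): d = 28.553 mm → contributes +4 543 753 mm⁴
  bottom flange (beyond web): d = 28.553 mm → contributes +4 543 753 mm⁴
Total I = 14 182 421 mm⁴.

Iy ≈ 1.42 × 10⁷ mm⁴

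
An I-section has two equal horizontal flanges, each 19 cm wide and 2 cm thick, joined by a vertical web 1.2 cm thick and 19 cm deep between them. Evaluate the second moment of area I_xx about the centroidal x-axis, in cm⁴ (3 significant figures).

I_xx ≈ 9090 cm⁴

Treat the section as a set of non-overlapping primitives; coordinates are from the bounding-box lower-left.
Bottom flange: 19 × 2, A = 38 cm², y = 1 cm, Ī = 12.667 cm⁴.
Web: 1.2 × 19, A = 22.8 cm², y = 11.5 cm, Ī = 685.9 cm⁴.
Top flange: 19 × 2, A = 38 cm², y = 22 cm, Ī = 12.667 cm⁴.
By symmetry the centroid is at mid-height, ȳ = 11.5 cm.
Transfer each piece to the centroidal x-axis using Ī + A·d² with d = y − 11.5:
  bottom flange: d = -10.5 cm → contributes +4202.2 cm⁴
  web: d = 0 cm → contributes +685.9 cm⁴
  top flange: d = 10.5 cm → contributes +4202.2 cm⁴
Total I = 9090.2 cm⁴.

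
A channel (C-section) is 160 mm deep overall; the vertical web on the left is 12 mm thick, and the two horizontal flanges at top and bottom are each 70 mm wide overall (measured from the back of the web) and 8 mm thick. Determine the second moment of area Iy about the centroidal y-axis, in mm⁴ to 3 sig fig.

Iy ≈ 1.05 × 10⁶ mm⁴

Break the section into simple shapes (no overlaps), measuring from the bottom-left corner of the bounding box.
Web: 12 × 160, A = 1 920 mm², x = 6 mm, Ī = 23 040 mm⁴.
Top flange (beyond web): 58 × 8, A = 464 mm², x = 41 mm, Ī = 130 075 mm⁴.
Bottom flange (beyond web): 58 × 8, A = 464 mm², x = 41 mm, Ī = 130 075 mm⁴.
Centroid: x̄ = ΣA·x / ΣA = 17.404 mm.
Transfer each piece to the centroidal y-axis using Ī + A·d² with d = x − 17.404:
  web: d = -11.404 mm → contributes +272 760 mm⁴
  top flange (beyond web): d = 23.596 mm → contributes +388 406 mm⁴
  bottom flange (beyond web): d = 23.596 mm → contributes +388 406 mm⁴
Total I = 1 049 571 mm⁴.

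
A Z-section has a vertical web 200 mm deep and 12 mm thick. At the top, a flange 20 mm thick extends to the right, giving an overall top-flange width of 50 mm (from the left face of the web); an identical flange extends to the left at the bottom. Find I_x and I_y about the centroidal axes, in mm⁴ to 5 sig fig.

I_x ≈ 2.0363 × 10⁷ mm⁴, I_y ≈ 1.1617 × 10⁶ mm⁴

Break the section into simple shapes (no overlaps), measuring from the bottom-left corner of the bounding box.
Web: 12 × 200, A = 2 400 mm², y = 100 mm, Ī = 8 000 000 mm⁴.
Top flange (beyond web): 38 × 20, A = 760 mm², y = 190 mm, Ī = 25333.33 mm⁴.
Bottom flange (beyond web): 38 × 20, A = 760 mm², y = 10 mm, Ī = 25333.33 mm⁴.
Centroid: ȳ = ΣA·y / ΣA = 100 mm.
Transfer each piece to the centroidal x-axis using Ī + A·d² with d = y − 100:
  web: d = 0 mm → contributes +8 000 000 mm⁴
  top flange (beyond web): d = 90 mm → contributes +6 181 333 mm⁴
  bottom flange (beyond web): d = -90 mm → contributes +6 181 333 mm⁴
Total I = 20 362 667 mm⁴.
For the y-axis: x̄ = 44 mm.
Repeating about the centroidal y-axis gives I_y = 1 161 707 mm⁴.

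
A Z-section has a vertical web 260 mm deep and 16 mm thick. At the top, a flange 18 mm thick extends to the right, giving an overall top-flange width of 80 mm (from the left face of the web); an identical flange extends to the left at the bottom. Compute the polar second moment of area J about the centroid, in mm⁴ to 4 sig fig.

Treat the section as a set of non-overlapping primitives; coordinates are from the bounding-box lower-left.
Web: 16 × 260, A = 4 160 mm², y = 130 mm, Ī = 23 434 667 mm⁴.
Top flange (beyond web): 64 × 18, A = 1 152 mm², y = 251 mm, Ī = 31 104 mm⁴.
Bottom flange (beyond web): 64 × 18, A = 1 152 mm², y = 9 mm, Ī = 31 104 mm⁴.
Centroid: ȳ = ΣA·y / ΣA = 130 mm.
Transfer each piece to the centroidal x-axis using Ī + A·d² with d = y − 130:
  web: d = 0 mm → contributes +23 434 667 mm⁴
  top flange (beyond web): d = 121 mm → contributes +16 897 536 mm⁴
  bottom flange (beyond web): d = -121 mm → contributes +16 897 536 mm⁴
Total I = 57 229 739 mm⁴.
For the y-axis: x̄ = 72 mm.
Repeating about the centroidal y-axis gives I_y = 4 561 579 mm⁴.
Polar second moment: J = I_x + I_y = 61 791 317 mm⁴.

J ≈ 6.179 × 10⁷ mm⁴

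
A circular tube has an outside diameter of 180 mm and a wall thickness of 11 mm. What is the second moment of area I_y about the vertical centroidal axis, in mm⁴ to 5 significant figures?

Split into non-overlapping primitives; take the origin at the lower-left of the bounding box.
Outer circle: ⌀180, A = 25446.9 mm², x = 90 mm, Ī = 51 529 974 mm⁴.
Bore (subtracted): ⌀158, A = 19606.68 mm², x = 90 mm, Ī = 30 591 322 mm⁴.
By symmetry the centroid is at mid-width, x̄ = 90 mm.
All pieces are centred on the vertical centroidal axis, so I = ΣĪ (holes subtracted) = 20 938 651 mm⁴.

I_y ≈ 2.0939 × 10⁷ mm⁴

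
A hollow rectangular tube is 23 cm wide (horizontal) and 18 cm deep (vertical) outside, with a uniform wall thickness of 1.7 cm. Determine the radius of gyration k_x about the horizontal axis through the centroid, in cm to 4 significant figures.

k_x ≈ 6.905 cm

Decompose the section into non-overlapping parts with the origin at the bottom-left of its bounding rectangle.
Outer rectangle: 23 × 18, A = 414 cm², y = 9 cm, Ī = 11 178 cm⁴.
Inner void (subtracted): 19.6 × 14.6, A = 286.16 cm², y = 9 cm, Ī = 5083.16 cm⁴.
By symmetry the centroid is at mid-height, ȳ = 9 cm.
All pieces are centred on the horizontal axis through the centroid, so I = ΣĪ (holes subtracted) = 6094.84 cm⁴.
Radius of gyration: k = √(I/A) = √(6094.84 / 127.84) = 6.90475 cm.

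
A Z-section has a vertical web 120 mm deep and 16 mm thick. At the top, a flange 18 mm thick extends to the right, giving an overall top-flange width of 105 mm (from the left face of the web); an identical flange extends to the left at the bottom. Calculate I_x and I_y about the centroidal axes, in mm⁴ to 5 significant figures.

I_x ≈ 1.0724 × 10⁷ mm⁴, I_y ≈ 1.0987 × 10⁷ mm⁴

Decompose the section into non-overlapping parts with the origin at the bottom-left of its bounding rectangle.
Web: 16 × 120, A = 1 920 mm², y = 60 mm, Ī = 2 304 000 mm⁴.
Top flange (beyond web): 89 × 18, A = 1 602 mm², y = 111 mm, Ī = 43 254 mm⁴.
Bottom flange (beyond web): 89 × 18, A = 1 602 mm², y = 9 mm, Ī = 43 254 mm⁴.
Centroid: ȳ = ΣA·y / ΣA = 60 mm.
Transfer each piece to the centroidal x-axis using Ī + A·d² with d = y − 60:
  web: d = 0 mm → contributes +2 304 000 mm⁴
  top flange (beyond web): d = 51 mm → contributes +4 210 056 mm⁴
  bottom flange (beyond web): d = -51 mm → contributes +4 210 056 mm⁴
Total I = 10 724 112 mm⁴.
For the y-axis: x̄ = 97 mm.
Repeating about the centroidal y-axis gives I_y = 10 986 892 mm⁴.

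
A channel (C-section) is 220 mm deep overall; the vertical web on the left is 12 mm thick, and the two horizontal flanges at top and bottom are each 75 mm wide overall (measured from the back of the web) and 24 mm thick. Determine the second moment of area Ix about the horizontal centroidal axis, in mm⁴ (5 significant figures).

Treat the section as a set of non-overlapping primitives; coordinates are from the bounding-box lower-left.
Web: 12 × 220, A = 2 640 mm², y = 110 mm, Ī = 10 648 000 mm⁴.
Top flange (beyond web): 63 × 24, A = 1 512 mm², y = 208 mm, Ī = 72 576 mm⁴.
Bottom flange (beyond web): 63 × 24, A = 1 512 mm², y = 12 mm, Ī = 72 576 mm⁴.
By symmetry the centroid is at mid-height, ȳ = 110 mm.
Transfer each piece to the horizontal centroidal axis using Ī + A·d² with d = y − 110:
  web: d = 0 mm → contributes +10 648 000 mm⁴
  top flange (beyond web): d = 98 mm → contributes +14 593 824 mm⁴
  bottom flange (beyond web): d = -98 mm → contributes +14 593 824 mm⁴
Total I = 39 835 648 mm⁴.

Ix ≈ 3.9836 × 10⁷ mm⁴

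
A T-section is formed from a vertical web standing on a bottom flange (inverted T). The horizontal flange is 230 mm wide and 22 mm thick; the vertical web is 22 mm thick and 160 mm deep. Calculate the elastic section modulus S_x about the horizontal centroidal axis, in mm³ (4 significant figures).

Split into non-overlapping primitives; take the origin at the lower-left of the bounding box.
Flange: 230 × 22, A = 5 060 mm², y = 11 mm, Ī = 204 087 mm⁴.
Web: 22 × 160, A = 3 520 mm², y = 102 mm, Ī = 7 509 333 mm⁴.
Centroid: ȳ = ΣA·y / ΣA = 48.3333 mm.
Transfer each piece to the horizontal centroidal axis using Ī + A·d² with d = y − 48.3333:
  flange: d = -37.3333 mm → contributes +7 256 602 mm⁴
  web: d = 53.6667 mm → contributes +17 647 324 mm⁴
Total I = 24 903 927 mm⁴.
Extreme fibre distance c = 133.667 mm; S = I/c = 186 314 mm³.

S_x ≈ 1.863 × 10⁵ mm³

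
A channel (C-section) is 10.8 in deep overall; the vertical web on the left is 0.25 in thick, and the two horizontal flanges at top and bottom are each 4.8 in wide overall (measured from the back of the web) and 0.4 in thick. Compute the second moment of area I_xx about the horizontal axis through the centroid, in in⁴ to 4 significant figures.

Decompose the section into non-overlapping parts with the origin at the bottom-left of its bounding rectangle.
Web: 0.25 × 10.8, A = 2.7 in², y = 5.4 in, Ī = 26.244 in⁴.
Top flange (beyond web): 4.55 × 0.4, A = 1.82 in², y = 10.6 in, Ī = 0.0242667 in⁴.
Bottom flange (beyond web): 4.55 × 0.4, A = 1.82 in², y = 0.2 in, Ī = 0.0242667 in⁴.
By symmetry the centroid is at mid-height, ȳ = 5.4 in.
Transfer each piece to the horizontal axis through the centroid using Ī + A·d² with d = y − 5.4:
  web: d = 0 in → contributes +26.244 in⁴
  top flange (beyond web): d = 5.2 in → contributes +49.2371 in⁴
  bottom flange (beyond web): d = -5.2 in → contributes +49.2371 in⁴
Total I = 124.718 in⁴.

I_xx ≈ 124.7 in⁴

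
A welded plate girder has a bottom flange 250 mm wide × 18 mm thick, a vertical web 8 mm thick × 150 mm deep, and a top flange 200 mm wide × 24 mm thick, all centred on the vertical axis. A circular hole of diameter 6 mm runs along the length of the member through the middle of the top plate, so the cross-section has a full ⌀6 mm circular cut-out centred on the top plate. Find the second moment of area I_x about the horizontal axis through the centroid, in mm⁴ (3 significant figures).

I_x ≈ 7.03 × 10⁷ mm⁴

Decompose the section into non-overlapping parts with the origin at the bottom-left of its bounding rectangle.
Bottom plate: 250 × 18, A = 4 500 mm², y = 9 mm, Ī = 121 500 mm⁴.
Web plate: 8 × 150, A = 1 200 mm², y = 93 mm, Ī = 2 250 000 mm⁴.
Top plate: 200 × 24, A = 4 800 mm², y = 180 mm, Ī = 230 400 mm⁴.
Hole (subtracted): ⌀6, A = 28.274 mm², y = 180 mm, Ī = 63.617 mm⁴.
Centroid: ȳ = ΣA·y / ΣA = 96.547 mm.
Transfer each piece to the horizontal axis through the centroid using Ī + A·d² with d = y − 96.547:
  bottom plate: d = -87.547 mm → contributes +34 611 416 mm⁴
  web plate: d = -3.5467 mm → contributes +2 265 095 mm⁴
  top plate: d = 83.453 mm → contributes +33 659 771 mm⁴
  hole: d = 83.453 mm → contributes −196 979 mm⁴
Total I = 70 339 303 mm⁴.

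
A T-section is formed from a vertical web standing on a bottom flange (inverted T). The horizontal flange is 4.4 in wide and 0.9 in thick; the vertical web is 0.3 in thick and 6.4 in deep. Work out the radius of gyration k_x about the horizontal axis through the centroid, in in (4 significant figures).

k_x ≈ 2.022 in

Split into non-overlapping primitives; take the origin at the lower-left of the bounding box.
Flange: 4.4 × 0.9, A = 3.96 in², y = 0.45 in, Ī = 0.2673 in⁴.
Web: 0.3 × 6.4, A = 1.92 in², y = 4.1 in, Ī = 6.5536 in⁴.
Centroid: ȳ = ΣA·y / ΣA = 1.64184 in.
Transfer each piece to the horizontal axis through the centroid using Ī + A·d² with d = y − 1.64184:
  flange: d = -1.19184 in → contributes +5.89238 in⁴
  web: d = 2.45816 in → contributes +18.1553 in⁴
Total I = 24.0477 in⁴.
Radius of gyration: k = √(I/A) = √(24.0477 / 5.88) = 2.02231 in.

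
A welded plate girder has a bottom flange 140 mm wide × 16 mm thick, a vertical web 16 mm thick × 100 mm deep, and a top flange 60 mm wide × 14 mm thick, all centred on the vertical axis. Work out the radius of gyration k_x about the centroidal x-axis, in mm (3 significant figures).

k_x ≈ 46.7 mm

Break the section into simple shapes (no overlaps), measuring from the bottom-left corner of the bounding box.
Bottom plate: 140 × 16, A = 2 240 mm², y = 8 mm, Ī = 47 787 mm⁴.
Web plate: 16 × 100, A = 1 600 mm², y = 66 mm, Ī = 1 333 333 mm⁴.
Top plate: 60 × 14, A = 840 mm², y = 123 mm, Ī = 13 720 mm⁴.
Centroid: ȳ = ΣA·y / ΣA = 48.47 mm.
Transfer each piece to the centroidal x-axis using Ī + A·d² with d = y − 48.47:
  bottom plate: d = -40.47 mm → contributes +3 716 521 mm⁴
  web plate: d = 17.53 mm → contributes +1 825 010 mm⁴
  top plate: d = 74.53 mm → contributes +4 679 675 mm⁴
Total I = 10 221 206 mm⁴.
Radius of gyration: k = √(I/A) = √(10 221 206 / 4 680) = 46.733 mm.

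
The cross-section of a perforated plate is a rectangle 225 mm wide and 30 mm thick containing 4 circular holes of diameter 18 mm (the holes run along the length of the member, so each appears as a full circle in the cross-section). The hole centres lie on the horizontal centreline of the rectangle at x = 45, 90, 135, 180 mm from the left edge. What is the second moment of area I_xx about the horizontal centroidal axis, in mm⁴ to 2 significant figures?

Break the section into simple shapes (no overlaps), measuring from the bottom-left corner of the bounding box.
Plate: 225 × 30, A = 6 750 mm², y = 15 mm, Ī = 506 250 mm⁴.
Hole 1 (subtracted): ⌀18, A = 254.5 mm², y = 15 mm, Ī = 5 153 mm⁴.
Hole 2 (subtracted): ⌀18, A = 254.5 mm², y = 15 mm, Ī = 5 153 mm⁴.
Hole 3 (subtracted): ⌀18, A = 254.5 mm², y = 15 mm, Ī = 5 153 mm⁴.
Hole 4 (subtracted): ⌀18, A = 254.5 mm², y = 15 mm, Ī = 5 153 mm⁴.
By symmetry the centroid is at mid-height, ȳ = 15 mm.
All pieces are centred on the horizontal centroidal axis, so I = ΣĪ (holes subtracted) = 485 638 mm⁴.

I_xx ≈ 4.9 × 10⁵ mm⁴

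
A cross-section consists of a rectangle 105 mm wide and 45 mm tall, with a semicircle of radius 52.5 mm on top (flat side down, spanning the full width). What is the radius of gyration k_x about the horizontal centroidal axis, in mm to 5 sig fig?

Treat the section as a set of non-overlapping primitives; coordinates are from the bounding-box lower-left.
Rectangular body: 105 × 45, A = 4 725 mm², y = 22.5 mm, Ī = 797343.8 mm⁴.
Semicircular cap: semicircle r = 52.5, A = 4329.507 mm², y = 67.28169 mm, Ī = 833814.2 mm⁴.
Centroid: ȳ = ΣA·y / ΣA = 43.91283 mm.
Transfer each piece to the horizontal centroidal axis using Ī + A·d² with d = y − 43.91283:
  rectangular body: d = -21.41283 mm → contributes +2 963 801 mm⁴
  semicircular cap: d = 23.36886 mm → contributes +3 198 173 mm⁴
Total I = 6 161 974 mm⁴.
Radius of gyration: k = √(I/A) = √(6 161 974 / 9054.507) = 26.0872 mm.

k_x ≈ 26.087 mm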